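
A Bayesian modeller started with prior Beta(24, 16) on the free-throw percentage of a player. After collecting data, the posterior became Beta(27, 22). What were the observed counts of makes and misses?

A Beta(a, b) prior with s successes and f failures in binomial data gives a Beta(a+s, b+f) posterior.
Match parameters: s=27−24=3, f=22−16=6.

3 makes and 6 misses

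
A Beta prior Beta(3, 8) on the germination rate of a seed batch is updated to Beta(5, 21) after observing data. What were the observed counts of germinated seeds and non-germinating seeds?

Under Beta–binomial conjugacy the posterior parameters are (α+s, β+f).
So s = 5 − 3 = 2 and f = 21 − 8 = 13.

2 germinated seeds and 13 non-germinating seeds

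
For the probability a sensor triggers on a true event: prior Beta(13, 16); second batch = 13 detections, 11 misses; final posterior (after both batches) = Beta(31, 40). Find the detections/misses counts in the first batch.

5 detections and 13 misses

Sequential conjugate updates are equivalent to a single update on the pooled data, so total successes = posterior α − prior α and total failures = posterior β − prior β.
Total across both batches: 31−13=18 detections, 40−16=24 misses.
Subtract the second batch: 18−13=5 detections and 24−11=13 misses.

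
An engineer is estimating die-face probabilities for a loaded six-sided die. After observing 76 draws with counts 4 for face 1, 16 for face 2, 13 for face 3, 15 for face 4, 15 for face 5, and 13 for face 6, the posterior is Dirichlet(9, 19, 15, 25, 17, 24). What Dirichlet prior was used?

For a Dirichlet(α) prior with multinomial counts c, the posterior is Dirichlet(α + c) componentwise.
Subtract each count from the matching posterior parameter: 9−4=5, 19−16=3, 15−13=2, 25−15=10, 17−15=2, 24−13=11.

Dirichlet(5, 3, 2, 10, 2, 11)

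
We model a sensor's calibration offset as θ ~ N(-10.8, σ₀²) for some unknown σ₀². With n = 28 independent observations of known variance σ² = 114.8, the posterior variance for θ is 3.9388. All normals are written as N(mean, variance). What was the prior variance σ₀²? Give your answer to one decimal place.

σ₀² = 100.2

Posterior precision equals prior precision plus data precision: 1/σ_n² = 1/σ₀² + n/σ².
So 1/σ₀² = 1/3.9388 − 28/114.8 = 0.253884 − 0.243902 = 0.009982.
Hence σ₀² = 1/0.009982 ≈ 100.2.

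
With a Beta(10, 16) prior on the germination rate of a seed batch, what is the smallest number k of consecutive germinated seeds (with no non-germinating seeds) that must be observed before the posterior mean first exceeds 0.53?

After k germinated seeds and 0 non-germinating seeds the posterior is Beta(10+k, 16), with mean (10+k)/(10+16+k).
Set (10+k)/(26+k) > 0.53 and solve: k > (0.53·26 − 10)/(1 − 0.53) = 8.043.
The smallest integer exceeding 8.043 is 9.

k = 9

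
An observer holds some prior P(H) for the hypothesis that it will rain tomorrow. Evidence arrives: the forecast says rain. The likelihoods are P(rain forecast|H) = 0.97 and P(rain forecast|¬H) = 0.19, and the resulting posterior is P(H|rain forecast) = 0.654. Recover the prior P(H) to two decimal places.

P(H) = 0.27

Bayes' rule in odds form gives O(H|E) = O(H)·[P(E|H)/P(E|¬H)], hence O(H) = O(H|E)/LR.
Posterior odds = 0.654/(1−0.654) = 1.8902. LR = 0.97/0.19 = 5.1053.
Prior odds = 1.8902/5.1053 = 0.3702, so P(H) = 0.3702/(1+0.3702) ≈ 0.27.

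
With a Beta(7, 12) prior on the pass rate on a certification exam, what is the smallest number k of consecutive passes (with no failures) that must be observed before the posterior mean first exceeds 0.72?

k = 24

After k passes and 0 failures the posterior is Beta(7+k, 12), with mean (7+k)/(7+12+k).
Set (7+k)/(19+k) > 0.72 and solve: k > (0.72·19 − 7)/(1 − 0.72) = 23.857.
The smallest integer exceeding 23.857 is 24.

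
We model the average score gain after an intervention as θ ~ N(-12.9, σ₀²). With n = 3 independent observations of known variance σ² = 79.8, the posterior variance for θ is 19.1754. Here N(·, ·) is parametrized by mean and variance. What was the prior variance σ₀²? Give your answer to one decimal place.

Posterior precision equals prior precision plus data precision: 1/σ_n² = 1/σ₀² + n/σ².
So 1/σ₀² = 1/19.1754 − 3/79.8 = 0.052150 − 0.037594 = 0.014556.
Hence σ₀² = 1/0.014556 ≈ 68.7.

σ₀² = 68.7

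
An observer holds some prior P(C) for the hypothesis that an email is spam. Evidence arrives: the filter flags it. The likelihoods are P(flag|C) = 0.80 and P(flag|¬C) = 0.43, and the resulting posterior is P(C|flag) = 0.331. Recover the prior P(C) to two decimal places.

In odds form, posterior odds = prior odds × likelihood ratio, so prior odds = posterior odds ÷ LR.
Posterior odds = 0.331/(1−0.331) = 0.4948. LR = 0.80/0.43 = 1.8605.
Prior odds = 0.4948/1.8605 = 0.2660, so P(C) = 0.2660/(1+0.2660) ≈ 0.21.

P(C) = 0.21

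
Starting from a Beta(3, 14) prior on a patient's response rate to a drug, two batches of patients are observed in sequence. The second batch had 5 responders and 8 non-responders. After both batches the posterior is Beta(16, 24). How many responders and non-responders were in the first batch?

Sequential conjugate updates are equivalent to a single update on the pooled data, so total successes = posterior α − prior α and total failures = posterior β − prior β.
Total across both batches: 16−3=13 responders, 24−14=10 non-responders.
Subtract the second batch: 13−5=8 responders and 10−8=2 non-responders.

8 responders and 2 non-responders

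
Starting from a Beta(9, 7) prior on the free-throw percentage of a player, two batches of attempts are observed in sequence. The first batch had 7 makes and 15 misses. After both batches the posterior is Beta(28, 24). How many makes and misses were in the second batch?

Because Beta–binomial updating is additive in the counts, the combined data contributed (α_post−α_prior, β_post−β_prior) successes and failures.
Total across both batches: 28−9=19 makes, 24−7=17 misses.
Subtract the first batch: 19−7=12 makes and 17−15=2 misses.

12 makes and 2 misses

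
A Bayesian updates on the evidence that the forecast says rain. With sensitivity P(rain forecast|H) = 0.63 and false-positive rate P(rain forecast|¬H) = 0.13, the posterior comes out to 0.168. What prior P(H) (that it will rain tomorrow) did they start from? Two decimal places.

P(H) = 0.04

Bayes' rule in odds form gives O(H|E) = O(H)·[P(E|H)/P(E|¬H)], hence O(H) = O(H|E)/LR.
Posterior odds = 0.168/(1−0.168) = 0.2019. LR = 0.63/0.13 = 4.8462.
Prior odds = 0.2019/4.8462 = 0.0417, so P(H) = 0.0417/(1+0.0417) ≈ 0.04.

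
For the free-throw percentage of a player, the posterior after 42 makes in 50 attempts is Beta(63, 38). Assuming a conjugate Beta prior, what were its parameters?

Under Beta–binomial conjugacy the posterior parameters are (a+s, b+f).
Subtract the data counts: 63−42=21, 38−8=30.

Beta(21, 30)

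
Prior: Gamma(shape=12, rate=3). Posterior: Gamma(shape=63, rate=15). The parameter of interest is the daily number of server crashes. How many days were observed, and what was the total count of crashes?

A Gamma(α, β) prior (rate parametrization) on a Poisson rate with n observations summing to S gives posterior Gamma(α+S, β+n).
Matching: Σxᵢ = 63 − 12 = 51 and n = 15 − 3 = 12.

n = 12 days with total 51 crashes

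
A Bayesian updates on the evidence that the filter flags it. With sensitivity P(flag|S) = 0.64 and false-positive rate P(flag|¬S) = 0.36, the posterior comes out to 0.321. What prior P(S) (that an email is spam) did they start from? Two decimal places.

P(S) = 0.21

Bayes' rule in odds form gives O(S|E) = O(S)·[P(E|S)/P(E|¬S)], hence O(S) = O(S|E)/LR.
Posterior odds = 0.321/(1−0.321) = 0.4728. LR = 0.64/0.36 = 1.7778.
Prior odds = 0.4728/1.7778 = 0.2659, so P(S) = 0.2659/(1+0.2659) ≈ 0.21.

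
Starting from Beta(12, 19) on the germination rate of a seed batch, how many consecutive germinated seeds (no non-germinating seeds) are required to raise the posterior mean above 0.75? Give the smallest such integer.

k = 46

After k germinated seeds and 0 non-germinating seeds the posterior is Beta(12+k, 19), with mean (12+k)/(12+19+k).
Set (12+k)/(31+k) > 0.75 and solve: k > (0.75·31 − 12)/(1 − 0.75) = 45.000.
The smallest integer exceeding 45.000 is 46, and checking k=46: (58)/(77) = 0.7532 > 0.75.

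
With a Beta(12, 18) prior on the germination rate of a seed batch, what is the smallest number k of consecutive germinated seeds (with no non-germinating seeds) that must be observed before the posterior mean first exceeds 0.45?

After k germinated seeds and 0 non-germinating seeds the posterior is Beta(12+k, 18), with mean (12+k)/(12+18+k).
Set (12+k)/(30+k) > 0.45 and solve: k > (0.45·30 − 12)/(1 − 0.45) = 2.727.
The smallest integer exceeding 2.727 is 3.

k = 3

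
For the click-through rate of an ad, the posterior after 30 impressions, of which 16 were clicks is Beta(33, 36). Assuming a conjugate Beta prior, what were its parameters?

Beta(17, 22)

A Beta(α, β) prior with s successes and f failures in binomial data gives a Beta(α+s, β+f) posterior.
Subtract the data counts: 33−16=17, 36−14=22.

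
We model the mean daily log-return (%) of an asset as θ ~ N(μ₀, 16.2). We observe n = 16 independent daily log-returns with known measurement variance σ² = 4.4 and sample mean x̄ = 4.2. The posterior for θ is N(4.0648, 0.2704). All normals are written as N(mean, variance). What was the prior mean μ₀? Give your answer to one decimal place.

With known observation variance, the Normal–Normal posterior has precision τ_n = τ₀ + n/σ² and mean μ_n = (τ₀μ₀ + (n/σ²)x̄)/τ_n.
Here τ₀ = 1/16.2 = 0.061728 and τ_data = 16/4.4 = 3.636364, so τ_n = 3.698092.
Rearranging for μ₀: μ₀ = (μ_n·τ_n − τ_data·x̄)/τ₀ = (4.0648·3.698092 − 3.636364·4.2) / 0.061728 = -0.240724/0.061728 ≈ -3.9.

μ₀ = -3.9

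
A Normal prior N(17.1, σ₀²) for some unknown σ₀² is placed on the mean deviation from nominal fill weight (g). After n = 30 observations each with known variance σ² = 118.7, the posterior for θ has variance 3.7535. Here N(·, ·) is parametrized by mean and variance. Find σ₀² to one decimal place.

Posterior precision equals prior precision plus data precision: 1/σ_n² = 1/σ₀² + n/σ².
So 1/σ₀² = 1/3.7535 − 30/118.7 = 0.266418 − 0.252738 = 0.013680.
Hence σ₀² = 1/0.013680 ≈ 73.1.

σ₀² = 73.1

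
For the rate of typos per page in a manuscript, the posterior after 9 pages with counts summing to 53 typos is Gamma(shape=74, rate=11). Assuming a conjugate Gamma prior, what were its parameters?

Gamma(shape=21, rate=2)

Gamma–Poisson conjugacy: posterior shape = α + Σxᵢ, posterior rate = β + n.
So α = 74 − 53 = 21 and β = 11 − 9 = 2.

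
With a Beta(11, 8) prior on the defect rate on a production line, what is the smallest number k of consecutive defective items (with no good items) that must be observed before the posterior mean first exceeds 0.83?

k = 29

After k defective items and 0 good items the posterior is Beta(11+k, 8), with mean (11+k)/(11+8+k).
Set (11+k)/(19+k) > 0.83 and solve: k > (0.83·19 − 11)/(1 − 0.83) = 28.059.
The smallest integer exceeding 28.059 is 29.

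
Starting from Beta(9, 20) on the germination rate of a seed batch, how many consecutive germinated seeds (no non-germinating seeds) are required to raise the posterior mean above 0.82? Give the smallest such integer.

k = 83

After k germinated seeds and 0 non-germinating seeds the posterior is Beta(9+k, 20), with mean (9+k)/(9+20+k).
Set (9+k)/(29+k) > 0.82 and solve: k > (0.82·29 − 9)/(1 − 0.82) = 82.111.
The smallest integer exceeding 82.111 is 83, and checking k=83: (92)/(112) = 0.8214 > 0.82.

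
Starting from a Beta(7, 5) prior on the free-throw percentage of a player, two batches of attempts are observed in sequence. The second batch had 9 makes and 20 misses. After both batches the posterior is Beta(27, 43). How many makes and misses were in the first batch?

11 makes and 18 misses

Because Beta–binomial updating is additive in the counts, the combined data contributed (α_post−α_prior, β_post−β_prior) successes and failures.
Total across both batches: 27−7=20 makes, 43−5=38 misses.
Subtract the second batch: 20−9=11 makes and 38−20=18 misses.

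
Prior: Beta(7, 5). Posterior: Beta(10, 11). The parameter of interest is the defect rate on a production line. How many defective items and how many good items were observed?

A Beta(α, β) prior with s successes and f failures in binomial data gives a Beta(α+s, β+f) posterior.
Match parameters: s=10−7=3, f=11−5=6.

3 defective items and 6 good items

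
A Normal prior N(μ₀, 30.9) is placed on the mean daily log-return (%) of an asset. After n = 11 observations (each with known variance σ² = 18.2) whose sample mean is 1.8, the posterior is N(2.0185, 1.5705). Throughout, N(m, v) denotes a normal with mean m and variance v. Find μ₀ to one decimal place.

With known observation variance, the Normal–Normal posterior has precision τ_n = τ₀ + n/σ² and mean μ_n = (τ₀μ₀ + (n/σ²)x̄)/τ_n.
Here τ₀ = 1/30.9 = 0.032362 and τ_data = 11/18.2 = 0.604396, so τ_n = 0.636758.
Rearranging for μ₀: μ₀ = (μ_n·τ_n − τ_data·x̄)/τ₀ = (2.0185·0.636758 − 0.604396·1.8) / 0.032362 = 0.197383/0.032362 ≈ 6.1.

μ₀ = 6.1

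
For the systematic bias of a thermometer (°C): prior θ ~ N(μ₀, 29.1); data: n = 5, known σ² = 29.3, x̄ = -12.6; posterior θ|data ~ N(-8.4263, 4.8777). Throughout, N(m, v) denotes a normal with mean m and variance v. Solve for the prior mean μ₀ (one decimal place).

μ₀ = 12.3

With known observation variance, the Normal–Normal posterior has precision τ_n = τ₀ + n/σ² and mean μ_n = (τ₀μ₀ + (n/σ²)x̄)/τ_n.
Here τ₀ = 1/29.1 = 0.034364 and τ_data = 5/29.3 = 0.170648, so τ_n = 0.205012.
Rearranging for μ₀: μ₀ = (μ_n·τ_n − τ_data·x̄)/τ₀ = (-8.4263·0.205012 − 0.170648·-12.6) / 0.034364 = 0.422672/0.034364 ≈ 12.3.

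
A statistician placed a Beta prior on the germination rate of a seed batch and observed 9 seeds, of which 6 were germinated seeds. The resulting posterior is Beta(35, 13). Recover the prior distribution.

A Beta(α, β) prior with s successes and f failures in binomial data gives a Beta(α+s, β+f) posterior.
Subtract the data counts: 35−6=29, 13−3=10.

Beta(29, 10)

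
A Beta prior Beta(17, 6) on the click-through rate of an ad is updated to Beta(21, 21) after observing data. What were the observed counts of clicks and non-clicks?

A Beta(a, b) prior with s successes and f failures in binomial data gives a Beta(a+s, b+f) posterior.
Match parameters: s=21−17=4, f=21−6=15.

4 clicks and 15 non-clicks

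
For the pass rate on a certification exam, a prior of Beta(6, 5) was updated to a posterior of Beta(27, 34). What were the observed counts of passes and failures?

21 passes and 29 failures

A Beta(a, b) prior with s successes and f failures in binomial data gives a Beta(a+s, b+f) posterior.
So s = 27 − 6 = 21 and f = 34 − 5 = 29.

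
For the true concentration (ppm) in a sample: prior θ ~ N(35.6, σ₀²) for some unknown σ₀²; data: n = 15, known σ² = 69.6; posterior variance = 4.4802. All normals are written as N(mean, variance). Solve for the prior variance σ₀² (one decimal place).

σ₀² = 130.1

For the Normal–Normal model with known σ², precisions add: τ_n = τ₀ + n/σ².
So 1/σ₀² = 1/4.4802 − 15/69.6 = 0.223204 − 0.215517 = 0.007687.
Hence σ₀² = 1/0.007687 ≈ 130.1.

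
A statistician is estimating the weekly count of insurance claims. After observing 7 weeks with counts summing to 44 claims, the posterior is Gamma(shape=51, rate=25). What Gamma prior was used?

Gamma(shape=7, rate=18)

A Gamma(α, β) prior (rate parametrization) on a Poisson rate with n observations summing to S gives posterior Gamma(α+S, β+n).
So α = 51 − 44 = 7 and β = 25 − 7 = 18.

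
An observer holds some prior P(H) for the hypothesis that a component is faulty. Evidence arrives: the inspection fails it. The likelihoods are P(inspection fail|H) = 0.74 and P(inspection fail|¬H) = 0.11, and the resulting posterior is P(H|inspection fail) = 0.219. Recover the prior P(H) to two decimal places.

P(H) = 0.04

Bayes' rule in odds form gives O(H|E) = O(H)·[P(E|H)/P(E|¬H)], hence O(H) = O(H|E)/LR.
Posterior odds = 0.219/(1−0.219) = 0.2804. LR = 0.74/0.11 = 6.7273.
Prior odds = 0.2804/6.7273 = 0.0417, so P(H) = 0.0417/(1+0.0417) ≈ 0.04.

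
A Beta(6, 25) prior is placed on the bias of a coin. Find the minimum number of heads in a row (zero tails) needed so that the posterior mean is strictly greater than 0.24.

k = 2

After k heads and 0 tails the posterior is Beta(6+k, 25), with mean (6+k)/(6+25+k).
Set (6+k)/(31+k) > 0.24 and solve: k > (0.24·31 − 6)/(1 − 0.24) = 1.895.
The smallest integer exceeding 1.895 is 2.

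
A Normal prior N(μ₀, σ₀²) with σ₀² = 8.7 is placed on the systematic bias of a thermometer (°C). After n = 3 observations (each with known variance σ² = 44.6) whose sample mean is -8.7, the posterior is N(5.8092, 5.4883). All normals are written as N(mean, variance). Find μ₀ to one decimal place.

The posterior mean is a precision-weighted average: μ_n = (τ₀μ₀ + τ_data·x̄)/(τ₀+τ_data), with τ₀=1/σ₀² and τ_data=n/σ².
Here τ₀ = 1/8.7 = 0.114943 and τ_data = 3/44.6 = 0.067265, so τ_n = 0.182208.
Rearranging for μ₀: μ₀ = (μ_n·τ_n − τ_data·x̄)/τ₀ = (5.8092·0.182208 − 0.067265·-8.7) / 0.114943 = 1.643688/0.114943 ≈ 14.3.

μ₀ = 14.3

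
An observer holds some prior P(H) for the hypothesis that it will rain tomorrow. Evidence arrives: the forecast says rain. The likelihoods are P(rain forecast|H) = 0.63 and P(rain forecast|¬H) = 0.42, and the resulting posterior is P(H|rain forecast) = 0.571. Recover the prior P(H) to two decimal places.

P(H) = 0.47

In odds form, posterior odds = prior odds × likelihood ratio, so prior odds = posterior odds ÷ LR.
Posterior odds = 0.571/(1−0.571) = 1.3310. LR = 0.63/0.42 = 1.5000.
Prior odds = 1.3310/1.5000 = 0.8873, so P(H) = 0.8873/(1+0.8873) ≈ 0.47.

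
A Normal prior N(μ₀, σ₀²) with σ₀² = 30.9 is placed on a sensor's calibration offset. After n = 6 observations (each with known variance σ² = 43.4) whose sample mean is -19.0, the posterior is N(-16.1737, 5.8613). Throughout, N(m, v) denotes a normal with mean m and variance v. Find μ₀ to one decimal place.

With known observation variance, the Normal–Normal posterior has precision τ_n = τ₀ + n/σ² and mean μ_n = (τ₀μ₀ + (n/σ²)x̄)/τ_n.
Here τ₀ = 1/30.9 = 0.032362 and τ_data = 6/43.4 = 0.138249, so τ_n = 0.170611.
Rearranging for μ₀: μ₀ = (μ_n·τ_n − τ_data·x̄)/τ₀ = (-16.1737·0.170611 − 0.138249·-19.0) / 0.032362 = -0.132680/0.032362 ≈ -4.1.

μ₀ = -4.1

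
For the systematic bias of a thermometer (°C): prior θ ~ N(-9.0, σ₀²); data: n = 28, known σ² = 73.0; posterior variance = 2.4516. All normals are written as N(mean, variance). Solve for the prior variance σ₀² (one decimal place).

For the Normal–Normal model with known σ², precisions add: τ_n = τ₀ + n/σ².
So 1/σ₀² = 1/2.4516 − 28/73.0 = 0.407897 − 0.383562 = 0.024335.
Hence σ₀² = 1/0.024335 ≈ 41.1.

σ₀² = 41.1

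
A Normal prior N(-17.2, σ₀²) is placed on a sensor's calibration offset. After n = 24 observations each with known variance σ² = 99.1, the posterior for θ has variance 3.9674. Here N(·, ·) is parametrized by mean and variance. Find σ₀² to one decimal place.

σ₀² = 101.3

Posterior precision equals prior precision plus data precision: 1/σ_n² = 1/σ₀² + n/σ².
So 1/σ₀² = 1/3.9674 − 24/99.1 = 0.252054 − 0.242180 = 0.009874.
Hence σ₀² = 1/0.009874 ≈ 101.3.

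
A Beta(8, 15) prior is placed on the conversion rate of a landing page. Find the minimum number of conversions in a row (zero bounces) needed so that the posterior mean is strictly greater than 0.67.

k = 23

After k conversions and 0 bounces the posterior is Beta(8+k, 15), with mean (8+k)/(8+15+k).
Set (8+k)/(23+k) > 0.67 and solve: k > (0.67·23 − 8)/(1 − 0.67) = 22.455.
The smallest integer exceeding 22.455 is 23, and checking k=23: (31)/(46) = 0.6739 > 0.67.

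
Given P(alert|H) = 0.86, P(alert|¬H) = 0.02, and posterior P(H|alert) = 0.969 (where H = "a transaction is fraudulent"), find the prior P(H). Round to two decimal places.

In odds form, posterior odds = prior odds × likelihood ratio, so prior odds = posterior odds ÷ LR.
Posterior odds = 0.969/(1−0.969) = 31.2581. LR = 0.86/0.02 = 43.0000.
Prior odds = 31.2581/43.0000 = 0.7269, so P(H) = 0.7269/(1+0.7269) ≈ 0.42.

P(H) = 0.42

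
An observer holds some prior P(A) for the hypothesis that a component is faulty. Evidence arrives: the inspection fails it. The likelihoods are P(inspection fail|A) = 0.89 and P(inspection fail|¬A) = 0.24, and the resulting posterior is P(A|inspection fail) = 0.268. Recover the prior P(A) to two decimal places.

P(A) = 0.09

Bayes' rule in odds form gives O(A|E) = O(A)·[P(E|A)/P(E|¬A)], hence O(A) = O(A|E)/LR.
Posterior odds = 0.268/(1−0.268) = 0.3661. LR = 0.89/0.24 = 3.7083.
Prior odds = 0.3661/3.7083 = 0.0987, so P(A) = 0.0987/(1+0.0987) ≈ 0.09.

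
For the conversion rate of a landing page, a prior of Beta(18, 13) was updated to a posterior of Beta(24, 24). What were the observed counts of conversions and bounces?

Under Beta–binomial conjugacy the posterior parameters are (α+s, β+f).
So s = 24 − 18 = 6 and f = 24 − 13 = 11.

6 conversions and 11 bounces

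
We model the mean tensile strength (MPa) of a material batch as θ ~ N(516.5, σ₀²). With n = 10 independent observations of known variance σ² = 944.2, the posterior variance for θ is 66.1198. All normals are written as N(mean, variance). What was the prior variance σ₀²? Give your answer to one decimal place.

σ₀² = 220.6

For the Normal–Normal model with known σ², precisions add: τ_n = τ₀ + n/σ².
So 1/σ₀² = 1/66.1198 − 10/944.2 = 0.015124 − 0.010591 = 0.004533.
Hence σ₀² = 1/0.004533 ≈ 220.6.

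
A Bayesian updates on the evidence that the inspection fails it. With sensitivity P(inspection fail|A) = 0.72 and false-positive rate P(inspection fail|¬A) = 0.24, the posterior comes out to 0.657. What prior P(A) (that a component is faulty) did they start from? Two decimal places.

Bayes' rule in odds form gives O(A|E) = O(A)·[P(E|A)/P(E|¬A)], hence O(A) = O(A|E)/LR.
Posterior odds = 0.657/(1−0.657) = 1.9155. LR = 0.72/0.24 = 3.0000.
Prior odds = 1.9155/3.0000 = 0.6385, so P(A) = 0.6385/(1+0.6385) ≈ 0.39.

P(A) = 0.39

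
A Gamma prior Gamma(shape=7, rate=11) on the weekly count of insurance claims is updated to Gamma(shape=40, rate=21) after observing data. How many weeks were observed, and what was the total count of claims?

n = 10 weeks with total 33 claims

Gamma–Poisson conjugacy: posterior shape = α + Σxᵢ, posterior rate = β + n.
Matching: Σxᵢ = 40 − 7 = 33 and n = 21 − 11 = 10.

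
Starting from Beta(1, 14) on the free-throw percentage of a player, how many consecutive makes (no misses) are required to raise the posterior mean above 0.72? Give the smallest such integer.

After k makes and 0 misses the posterior is Beta(1+k, 14), with mean (1+k)/(1+14+k).
Set (1+k)/(15+k) > 0.72 and solve: k > (0.72·15 − 1)/(1 − 0.72) = 35.000.
The smallest integer exceeding 35.000 is 36, and checking k=36: (37)/(51) = 0.7255 > 0.72.

k = 36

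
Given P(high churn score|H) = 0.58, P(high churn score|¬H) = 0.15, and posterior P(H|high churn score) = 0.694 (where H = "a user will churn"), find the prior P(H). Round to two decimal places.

P(H) = 0.37

Bayes' rule in odds form gives O(H|E) = O(H)·[P(E|H)/P(E|¬H)], hence O(H) = O(H|E)/LR.
Posterior odds = 0.694/(1−0.694) = 2.2680. LR = 0.58/0.15 = 3.8667.
Prior odds = 2.2680/3.8667 = 0.5865, so P(H) = 0.5865/(1+0.5865) ≈ 0.37.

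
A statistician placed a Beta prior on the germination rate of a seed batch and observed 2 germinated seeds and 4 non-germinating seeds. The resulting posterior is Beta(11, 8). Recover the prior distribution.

Beta is conjugate to the binomial likelihood: posterior = Beta(α+s, β+f).
Subtract the data counts: 11−2=9, 8−4=4.

Beta(9, 4)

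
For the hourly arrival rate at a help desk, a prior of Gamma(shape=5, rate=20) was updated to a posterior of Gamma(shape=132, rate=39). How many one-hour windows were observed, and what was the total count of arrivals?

A Gamma(α, β) prior (rate parametrization) on a Poisson rate with n observations summing to S gives posterior Gamma(α+S, β+n).
Matching: Σxᵢ = 132 − 5 = 127 and n = 39 − 20 = 19.

n = 19 one-hour windows with total 127 arrivals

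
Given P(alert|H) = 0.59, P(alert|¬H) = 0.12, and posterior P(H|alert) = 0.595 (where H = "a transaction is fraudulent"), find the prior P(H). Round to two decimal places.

In odds form, posterior odds = prior odds × likelihood ratio, so prior odds = posterior odds ÷ LR.
Posterior odds = 0.595/(1−0.595) = 1.4691. LR = 0.59/0.12 = 4.9167.
Prior odds = 1.4691/4.9167 = 0.2988, so P(H) = 0.2988/(1+0.2988) ≈ 0.23.

P(H) = 0.23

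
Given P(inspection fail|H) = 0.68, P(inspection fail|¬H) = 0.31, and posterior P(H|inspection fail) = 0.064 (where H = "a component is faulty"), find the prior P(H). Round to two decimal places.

P(H) = 0.03

In odds form, posterior odds = prior odds × likelihood ratio, so prior odds = posterior odds ÷ LR.
Posterior odds = 0.064/(1−0.064) = 0.0684. LR = 0.68/0.31 = 2.1935.
Prior odds = 0.0684/2.1935 = 0.0312, so P(H) = 0.0312/(1+0.0312) ≈ 0.03.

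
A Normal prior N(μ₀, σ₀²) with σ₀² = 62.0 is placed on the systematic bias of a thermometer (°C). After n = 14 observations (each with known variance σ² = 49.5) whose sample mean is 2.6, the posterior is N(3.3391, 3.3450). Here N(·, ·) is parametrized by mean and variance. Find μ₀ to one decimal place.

With known observation variance, the Normal–Normal posterior has precision τ_n = τ₀ + n/σ² and mean μ_n = (τ₀μ₀ + (n/σ²)x̄)/τ_n.
Here τ₀ = 1/62.0 = 0.016129 and τ_data = 14/49.5 = 0.282828, so τ_n = 0.298957.
Rearranging for μ₀: μ₀ = (μ_n·τ_n − τ_data·x̄)/τ₀ = (3.3391·0.298957 − 0.282828·2.6) / 0.016129 = 0.262895/0.016129 ≈ 16.3.

μ₀ = 16.3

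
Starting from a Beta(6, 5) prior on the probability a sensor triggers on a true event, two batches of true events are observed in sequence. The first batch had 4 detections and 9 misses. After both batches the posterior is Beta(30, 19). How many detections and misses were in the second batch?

Because Beta–binomial updating is additive in the counts, the combined data contributed (α_post−α_prior, β_post−β_prior) successes and failures.
Total across both batches: 30−6=24 detections, 19−5=14 misses.
Subtract the first batch: 24−4=20 detections and 14−9=5 misses.

20 detections and 5 misses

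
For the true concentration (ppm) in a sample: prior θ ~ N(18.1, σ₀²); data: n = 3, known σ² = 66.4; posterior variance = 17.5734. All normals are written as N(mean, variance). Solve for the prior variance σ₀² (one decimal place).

For the Normal–Normal model with known σ², precisions add: τ_n = τ₀ + n/σ².
So 1/σ₀² = 1/17.5734 − 3/66.4 = 0.056904 − 0.045181 = 0.011723.
Hence σ₀² = 1/0.011723 ≈ 85.3.

σ₀² = 85.3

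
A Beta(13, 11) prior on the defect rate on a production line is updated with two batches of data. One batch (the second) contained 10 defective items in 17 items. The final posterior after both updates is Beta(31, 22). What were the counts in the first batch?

8 defective items and 4 good items

Sequential conjugate updates are equivalent to a single update on the pooled data, so total successes = posterior α − prior α and total failures = posterior β − prior β.
Total across both batches: 31−13=18 defective items, 22−11=11 good items.
Subtract the second batch: 18−10=8 defective items and 11−7=4 good items.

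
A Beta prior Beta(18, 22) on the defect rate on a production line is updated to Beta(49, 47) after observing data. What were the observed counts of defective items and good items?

31 defective items and 25 good items

A Beta(α, β) prior with s successes and f failures in binomial data gives a Beta(α+s, β+f) posterior.
So s = 49 − 18 = 31 and f = 47 − 22 = 25.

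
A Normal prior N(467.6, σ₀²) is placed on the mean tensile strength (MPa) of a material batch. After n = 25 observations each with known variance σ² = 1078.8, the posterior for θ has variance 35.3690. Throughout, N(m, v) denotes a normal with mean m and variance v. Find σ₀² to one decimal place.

For the Normal–Normal model with known σ², precisions add: τ_n = τ₀ + n/σ².
So 1/σ₀² = 1/35.3690 − 25/1078.8 = 0.028273 − 0.023174 = 0.005099.
Hence σ₀² = 1/0.005099 ≈ 196.1.

σ₀² = 196.1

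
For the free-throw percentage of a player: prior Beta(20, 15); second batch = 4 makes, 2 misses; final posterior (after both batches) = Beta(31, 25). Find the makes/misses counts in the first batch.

Because Beta–binomial updating is additive in the counts, the combined data contributed (α_post−α_prior, β_post−β_prior) successes and failures.
Total across both batches: 31−20=11 makes, 25−15=10 misses.
Subtract the second batch: 11−4=7 makes and 10−2=8 misses.

7 makes and 8 misses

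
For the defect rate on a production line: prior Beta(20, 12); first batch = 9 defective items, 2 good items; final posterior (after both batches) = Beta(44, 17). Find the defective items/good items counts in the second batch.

Sequential conjugate updates are equivalent to a single update on the pooled data, so total successes = posterior α − prior α and total failures = posterior β − prior β.
Total across both batches: 44−20=24 defective items, 17−12=5 good items.
Subtract the first batch: 24−9=15 defective items and 5−2=3 good items.

15 defective items and 3 good items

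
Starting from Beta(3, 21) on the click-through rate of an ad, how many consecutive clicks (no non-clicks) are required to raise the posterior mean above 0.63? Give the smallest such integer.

k = 33

After k clicks and 0 non-clicks the posterior is Beta(3+k, 21), with mean (3+k)/(3+21+k).
Set (3+k)/(24+k) > 0.63 and solve: k > (0.63·24 − 3)/(1 − 0.63) = 32.757.
The smallest integer exceeding 32.757 is 33, and checking k=33: (36)/(57) = 0.6316 > 0.63.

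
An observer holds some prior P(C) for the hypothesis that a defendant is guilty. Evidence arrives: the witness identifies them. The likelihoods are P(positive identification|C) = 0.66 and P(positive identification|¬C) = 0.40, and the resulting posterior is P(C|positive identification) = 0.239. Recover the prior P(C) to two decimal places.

Bayes' rule in odds form gives O(C|E) = O(C)·[P(E|C)/P(E|¬C)], hence O(C) = O(C|E)/LR.
Posterior odds = 0.239/(1−0.239) = 0.3141. LR = 0.66/0.40 = 1.6500.
Prior odds = 0.3141/1.6500 = 0.1904, so P(C) = 0.1904/(1+0.1904) ≈ 0.16.

P(C) = 0.16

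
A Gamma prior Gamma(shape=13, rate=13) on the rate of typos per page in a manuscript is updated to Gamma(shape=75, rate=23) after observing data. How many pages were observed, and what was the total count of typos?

Gamma–Poisson conjugacy: posterior shape = α + Σxᵢ, posterior rate = β + n.
Matching: Σxᵢ = 75 − 13 = 62 and n = 23 − 13 = 10.

n = 10 pages with total 62 typos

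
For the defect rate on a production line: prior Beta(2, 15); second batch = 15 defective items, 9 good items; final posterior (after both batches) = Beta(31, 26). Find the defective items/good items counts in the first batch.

14 defective items and 2 good items

Sequential conjugate updates are equivalent to a single update on the pooled data, so total successes = posterior α − prior α and total failures = posterior β − prior β.
Total across both batches: 31−2=29 defective items, 26−15=11 good items.
Subtract the second batch: 29−15=14 defective items and 11−9=2 good items.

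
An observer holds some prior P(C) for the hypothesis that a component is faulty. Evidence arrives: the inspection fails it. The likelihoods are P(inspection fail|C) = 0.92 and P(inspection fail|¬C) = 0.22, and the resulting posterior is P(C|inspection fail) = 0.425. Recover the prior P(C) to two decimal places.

P(C) = 0.15

Bayes' rule in odds form gives O(C|E) = O(C)·[P(E|C)/P(E|¬C)], hence O(C) = O(C|E)/LR.
Posterior odds = 0.425/(1−0.425) = 0.7391. LR = 0.92/0.22 = 4.1818.
Prior odds = 0.7391/4.1818 = 0.1767, so P(C) = 0.1767/(1+0.1767) ≈ 0.15.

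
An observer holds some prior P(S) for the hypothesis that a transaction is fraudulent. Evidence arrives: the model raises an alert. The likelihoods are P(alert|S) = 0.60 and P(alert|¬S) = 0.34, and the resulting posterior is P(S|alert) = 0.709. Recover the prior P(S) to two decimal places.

Bayes' rule in odds form gives O(S|E) = O(S)·[P(E|S)/P(E|¬S)], hence O(S) = O(S|E)/LR.
Posterior odds = 0.709/(1−0.709) = 2.4364. LR = 0.60/0.34 = 1.7647.
Prior odds = 2.4364/1.7647 = 1.3806, so P(S) = 1.3806/(1+1.3806) ≈ 0.58.

P(S) = 0.58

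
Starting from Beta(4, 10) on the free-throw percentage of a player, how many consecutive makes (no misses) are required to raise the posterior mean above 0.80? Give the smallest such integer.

After k makes and 0 misses the posterior is Beta(4+k, 10), with mean (4+k)/(4+10+k).
Set (4+k)/(14+k) > 0.80 and solve: k > (0.80·14 − 4)/(1 − 0.80) = 36.000.
The smallest integer exceeding 36.000 is 37.

k = 37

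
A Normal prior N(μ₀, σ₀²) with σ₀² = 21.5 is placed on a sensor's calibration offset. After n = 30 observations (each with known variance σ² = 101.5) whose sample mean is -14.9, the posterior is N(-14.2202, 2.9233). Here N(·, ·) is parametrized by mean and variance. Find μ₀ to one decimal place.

μ₀ = -9.9

The posterior mean is a precision-weighted average: μ_n = (τ₀μ₀ + τ_data·x̄)/(τ₀+τ_data), with τ₀=1/σ₀² and τ_data=n/σ².
Here τ₀ = 1/21.5 = 0.046512 and τ_data = 30/101.5 = 0.295567, so τ_n = 0.342079.
Rearranging for μ₀: μ₀ = (μ_n·τ_n − τ_data·x̄)/τ₀ = (-14.2202·0.342079 − 0.295567·-14.9) / 0.046512 = -0.460483/0.046512 ≈ -9.9.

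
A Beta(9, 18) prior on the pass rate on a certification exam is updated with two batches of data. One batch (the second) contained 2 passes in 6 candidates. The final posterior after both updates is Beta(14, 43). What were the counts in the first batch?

Sequential conjugate updates are equivalent to a single update on the pooled data, so total successes = posterior α − prior α and total failures = posterior β − prior β.
Total across both batches: 14−9=5 passes, 43−18=25 failures.
Subtract the second batch: 5−2=3 passes and 25−4=21 failures.

3 passes and 21 failures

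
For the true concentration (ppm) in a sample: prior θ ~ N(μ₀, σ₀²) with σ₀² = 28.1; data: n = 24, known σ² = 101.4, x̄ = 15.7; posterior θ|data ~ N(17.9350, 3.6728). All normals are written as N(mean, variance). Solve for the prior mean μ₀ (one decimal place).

The posterior mean is a precision-weighted average: μ_n = (τ₀μ₀ + τ_data·x̄)/(τ₀+τ_data), with τ₀=1/σ₀² and τ_data=n/σ².
Here τ₀ = 1/28.1 = 0.035587 and τ_data = 24/101.4 = 0.236686, so τ_n = 0.272273.
Rearranging for μ₀: μ₀ = (μ_n·τ_n − τ_data·x̄)/τ₀ = (17.9350·0.272273 − 0.236686·15.7) / 0.035587 = 1.167246/0.035587 ≈ 32.8.

μ₀ = 32.8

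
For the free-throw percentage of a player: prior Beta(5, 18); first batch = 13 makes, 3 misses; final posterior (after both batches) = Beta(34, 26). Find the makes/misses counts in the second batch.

Sequential conjugate updates are equivalent to a single update on the pooled data, so total successes = posterior α − prior α and total failures = posterior β − prior β.
Total across both batches: 34−5=29 makes, 26−18=8 misses.
Subtract the first batch: 29−13=16 makes and 8−3=5 misses.

16 makes and 5 misses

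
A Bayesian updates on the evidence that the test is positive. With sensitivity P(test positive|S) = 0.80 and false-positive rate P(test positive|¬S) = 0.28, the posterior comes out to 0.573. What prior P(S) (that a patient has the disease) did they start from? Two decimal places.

P(S) = 0.32

Bayes' rule in odds form gives O(S|E) = O(S)·[P(E|S)/P(E|¬S)], hence O(S) = O(S|E)/LR.
Posterior odds = 0.573/(1−0.573) = 1.3419. LR = 0.80/0.28 = 2.8571.
Prior odds = 1.3419/2.8571 = 0.4697, so P(S) = 0.4697/(1+0.4697) ≈ 0.32.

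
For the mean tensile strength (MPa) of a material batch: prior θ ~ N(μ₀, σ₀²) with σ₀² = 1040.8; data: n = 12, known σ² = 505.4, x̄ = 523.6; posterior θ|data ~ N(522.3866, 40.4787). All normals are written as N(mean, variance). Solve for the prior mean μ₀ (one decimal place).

The posterior mean is a precision-weighted average: μ_n = (τ₀μ₀ + τ_data·x̄)/(τ₀+τ_data), with τ₀=1/σ₀² and τ_data=n/σ².
Here τ₀ = 1/1040.8 = 0.000961 and τ_data = 12/505.4 = 0.023744, so τ_n = 0.024705.
Rearranging for μ₀: μ₀ = (μ_n·τ_n − τ_data·x̄)/τ₀ = (522.3866·0.024705 − 0.023744·523.6) / 0.000961 = 0.473203/0.000961 ≈ 492.4.

μ₀ = 492.4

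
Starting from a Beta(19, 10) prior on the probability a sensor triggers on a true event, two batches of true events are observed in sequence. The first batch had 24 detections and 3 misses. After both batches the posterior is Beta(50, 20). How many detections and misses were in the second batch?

Sequential conjugate updates are equivalent to a single update on the pooled data, so total successes = posterior α − prior α and total failures = posterior β − prior β.
Total across both batches: 50−19=31 detections, 20−10=10 misses.
Subtract the first batch: 31−24=7 detections and 10−3=7 misses.

7 detections and 7 misses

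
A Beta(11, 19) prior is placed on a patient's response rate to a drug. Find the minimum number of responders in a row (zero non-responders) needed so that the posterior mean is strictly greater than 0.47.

k = 6

After k responders and 0 non-responders the posterior is Beta(11+k, 19), with mean (11+k)/(11+19+k).
Set (11+k)/(30+k) > 0.47 and solve: k > (0.47·30 − 11)/(1 − 0.47) = 5.849.
The smallest integer exceeding 5.849 is 6.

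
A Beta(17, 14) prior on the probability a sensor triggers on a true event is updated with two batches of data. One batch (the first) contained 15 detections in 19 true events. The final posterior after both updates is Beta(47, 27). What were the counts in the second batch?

Because Beta–binomial updating is additive in the counts, the combined data contributed (α_post−α_prior, β_post−β_prior) successes and failures.
Total across both batches: 47−17=30 detections, 27−14=13 misses.
Subtract the first batch: 30−15=15 detections and 13−4=9 misses.

15 detections and 9 misses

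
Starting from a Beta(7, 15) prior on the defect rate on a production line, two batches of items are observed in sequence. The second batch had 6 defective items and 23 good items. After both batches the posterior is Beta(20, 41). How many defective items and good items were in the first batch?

Sequential conjugate updates are equivalent to a single update on the pooled data, so total successes = posterior α − prior α and total failures = posterior β − prior β.
Total across both batches: 20−7=13 defective items, 41−15=26 good items.
Subtract the second batch: 13−6=7 defective items and 26−23=3 good items.

7 defective items and 3 good items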